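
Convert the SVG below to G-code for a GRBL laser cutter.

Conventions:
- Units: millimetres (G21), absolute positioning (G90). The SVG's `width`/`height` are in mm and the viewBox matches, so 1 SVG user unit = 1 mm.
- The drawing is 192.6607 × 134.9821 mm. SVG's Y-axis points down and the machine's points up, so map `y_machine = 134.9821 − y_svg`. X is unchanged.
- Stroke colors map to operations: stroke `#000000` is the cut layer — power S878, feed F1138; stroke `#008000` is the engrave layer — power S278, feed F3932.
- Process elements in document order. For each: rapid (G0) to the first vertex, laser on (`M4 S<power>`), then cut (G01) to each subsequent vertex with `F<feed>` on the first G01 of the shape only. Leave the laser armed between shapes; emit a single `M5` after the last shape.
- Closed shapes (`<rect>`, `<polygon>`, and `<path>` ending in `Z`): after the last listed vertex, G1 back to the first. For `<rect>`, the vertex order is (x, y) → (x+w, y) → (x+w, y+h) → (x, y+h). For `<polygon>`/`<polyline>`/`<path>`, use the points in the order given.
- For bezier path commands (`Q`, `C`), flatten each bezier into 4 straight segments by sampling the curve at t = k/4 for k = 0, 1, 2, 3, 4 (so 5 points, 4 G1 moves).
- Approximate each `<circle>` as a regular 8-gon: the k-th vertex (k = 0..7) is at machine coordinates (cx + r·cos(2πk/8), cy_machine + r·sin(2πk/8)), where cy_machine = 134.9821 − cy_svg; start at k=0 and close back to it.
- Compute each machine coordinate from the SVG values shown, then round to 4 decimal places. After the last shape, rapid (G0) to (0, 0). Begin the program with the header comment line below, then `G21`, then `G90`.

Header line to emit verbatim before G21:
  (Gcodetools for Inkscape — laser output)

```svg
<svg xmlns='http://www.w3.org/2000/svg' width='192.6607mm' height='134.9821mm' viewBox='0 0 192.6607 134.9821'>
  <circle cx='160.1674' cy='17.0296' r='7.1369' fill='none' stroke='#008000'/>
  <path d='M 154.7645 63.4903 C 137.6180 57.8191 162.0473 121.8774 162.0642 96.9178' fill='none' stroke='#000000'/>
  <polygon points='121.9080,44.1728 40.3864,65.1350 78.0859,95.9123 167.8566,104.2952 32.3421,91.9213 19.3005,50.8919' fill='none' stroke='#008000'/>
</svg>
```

(Gcodetools for Inkscape — laser output)
G21
G90
G0 X167.3043 Y117.9525
M4 S278
G01 X165.2140 Y122.9991 F3932
G01 X160.1674 Y125.0894
G01 X155.1208 Y122.9991
G01 X153.0305 Y117.9525
G01 X155.1208 Y112.9059
G01 X160.1674 Y110.8156
G01 X165.2140 Y112.9059
G01 X167.3043 Y117.9525
G0 X154.7645 Y71.4918
M4 S878
G01 X148.6690 Y65.1513 F1138
G01 X151.9781 Y47.5449
G01 X158.5053 Y33.5550
G01 X162.0642 Y38.0643
G0 X121.9080 Y90.8093
M4 S278
G01 X40.3864 Y69.8471 F3932
G01 X78.0859 Y39.0698
G01 X167.8566 Y30.6869
G01 X32.3421 Y43.0608
G01 X19.3005 Y84.0902
G01 X121.9080 Y90.8093
M5
G0 X0.0000 Y0.0000

viewBox `0 0 192.6607 134.9821` with mm width/height → 1 unit = 1 mm. Flip: y_m = 134.9821 − y_svg.

**Shape 1** — `<circle>` circle, stroke `#008000` → engrave (S278, F3932). Machine vertices: (167.3043,117.9525) → (165.2140,122.9991) → (160.1674,125.0894) → (155.1208,122.9991) → (153.0305,117.9525) → (155.1208,112.9059) → (160.1674,110.8156) → (165.2140,112.9059) → (167.3043,117.9525). Closed: final G1 returns to the first vertex.

**Shape 2** — `<path>` cubic bezier, stroke `#000000` → cut (S878, F1138). Control points (SVG): P0=(154.7645,63.4903), P1=(137.6180,57.8191), P2=(162.0473,121.8774), P3=(162.0642,96.9178); sampled at t=k/4. Machine vertices: (154.7645,71.4918) → (148.6690,65.1513) → (151.9781,47.5449) → (158.5053,33.5550) → (162.0642,38.0643). Open path.

**Shape 3** — `<polygon>` closed polygon, stroke `#008000` → engrave (S278, F3932). Machine vertices: (121.9080,90.8093) → (40.3864,69.8471) → (78.0859,39.0698) → (167.8566,30.6869) → (32.3421,43.0608) → (19.3005,84.0902) → (121.9080,90.8093). Closed: final G1 returns to the first vertex.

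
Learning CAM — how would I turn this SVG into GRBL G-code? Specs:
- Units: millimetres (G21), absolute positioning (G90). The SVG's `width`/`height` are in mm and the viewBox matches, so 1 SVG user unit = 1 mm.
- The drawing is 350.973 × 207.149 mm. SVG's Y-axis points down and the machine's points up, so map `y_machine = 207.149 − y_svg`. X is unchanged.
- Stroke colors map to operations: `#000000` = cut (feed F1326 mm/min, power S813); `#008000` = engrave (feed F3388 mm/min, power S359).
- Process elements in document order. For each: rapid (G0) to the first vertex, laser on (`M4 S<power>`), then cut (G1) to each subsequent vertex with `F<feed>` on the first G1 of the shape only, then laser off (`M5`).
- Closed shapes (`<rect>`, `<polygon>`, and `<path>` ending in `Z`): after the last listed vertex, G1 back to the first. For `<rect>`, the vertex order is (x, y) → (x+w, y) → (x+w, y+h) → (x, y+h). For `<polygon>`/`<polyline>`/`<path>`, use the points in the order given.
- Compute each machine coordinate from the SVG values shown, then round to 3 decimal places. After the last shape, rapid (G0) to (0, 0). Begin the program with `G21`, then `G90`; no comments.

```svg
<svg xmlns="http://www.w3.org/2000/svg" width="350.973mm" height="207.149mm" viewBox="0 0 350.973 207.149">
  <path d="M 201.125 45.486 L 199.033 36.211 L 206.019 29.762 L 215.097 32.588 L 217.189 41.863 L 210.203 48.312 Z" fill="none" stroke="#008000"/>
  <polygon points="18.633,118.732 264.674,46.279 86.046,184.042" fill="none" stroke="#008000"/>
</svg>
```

viewBox `0 0 350.973 207.149` with mm width/height → 1 unit = 1 mm. Flip: y_m = 207.149 − y_svg.

**Shape 1** — `<path>` regular polygon, stroke `#008000` → engrave (S359, F3388). Machine vertices: (201.125,161.663) → (199.033,170.938) → (206.019,177.387) → (215.097,174.561) → (217.189,165.286) → (210.203,158.837) → (201.125,161.663). Closed: final G1 returns to the first vertex.

**Shape 2** — `<polygon>` closed polygon, stroke `#008000` → engrave (S359, F3388). Machine vertices: (18.633,88.417) → (264.674,160.870) → (86.046,23.107) → (18.633,88.417). Closed: final G1 returns to the first vertex.

G21
G90
G0 X201.125 Y161.663
M4 S359
G1 X199.033 Y170.938 F3388
G1 X206.019 Y177.387
G1 X215.097 Y174.561
G1 X217.189 Y165.286
G1 X210.203 Y158.837
G1 X201.125 Y161.663
M5
G0 X18.633 Y88.417
M4 S359
G1 X264.674 Y160.870 F3388
G1 X86.046 Y23.107
G1 X18.633 Y88.417
M5
G0 X0.000 Y0.000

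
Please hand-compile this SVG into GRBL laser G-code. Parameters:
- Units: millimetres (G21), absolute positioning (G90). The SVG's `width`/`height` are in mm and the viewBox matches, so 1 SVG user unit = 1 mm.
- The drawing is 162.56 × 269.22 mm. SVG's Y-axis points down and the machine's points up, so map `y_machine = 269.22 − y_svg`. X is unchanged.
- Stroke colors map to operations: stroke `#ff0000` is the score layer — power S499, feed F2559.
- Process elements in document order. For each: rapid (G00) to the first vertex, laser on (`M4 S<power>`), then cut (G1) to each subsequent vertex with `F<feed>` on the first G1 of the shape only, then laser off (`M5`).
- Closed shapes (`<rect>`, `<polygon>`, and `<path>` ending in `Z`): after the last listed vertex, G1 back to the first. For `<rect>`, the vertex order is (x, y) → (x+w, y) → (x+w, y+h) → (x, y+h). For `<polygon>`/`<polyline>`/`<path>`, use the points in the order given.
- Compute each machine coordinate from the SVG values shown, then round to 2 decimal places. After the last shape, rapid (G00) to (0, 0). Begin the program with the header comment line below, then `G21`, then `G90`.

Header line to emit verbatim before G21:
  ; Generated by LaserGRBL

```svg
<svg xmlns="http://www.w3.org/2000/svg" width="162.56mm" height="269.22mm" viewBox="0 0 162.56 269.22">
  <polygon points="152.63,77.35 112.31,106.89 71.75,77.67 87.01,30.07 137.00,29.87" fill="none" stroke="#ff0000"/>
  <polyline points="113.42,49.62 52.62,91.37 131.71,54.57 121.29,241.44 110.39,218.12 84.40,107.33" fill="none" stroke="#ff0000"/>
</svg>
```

; Generated by LaserGRBL
G21
G90
G00 X152.63 Y191.87
M4 S499
G1 X112.31 Y162.33 F2559
G1 X71.75 Y191.55
G1 X87.01 Y239.15
G1 X137.00 Y239.35
G1 X152.63 Y191.87
M5
G00 X113.42 Y219.60
M4 S499
G1 X52.62 Y177.85 F2559
G1 X131.71 Y214.65
G1 X121.29 Y27.78
G1 X110.39 Y51.10
G1 X84.40 Y161.89
M5
G00 X0.00 Y0.00

1 u = 1 mm; y_m = 269.22 − y.

[1] `<polygon>` regular polygon, #ff0000→score S499 F2559: (152.63,191.87) → (112.31,162.33) → (71.75,191.55) → (87.01,239.15) → (137.00,239.35) → (152.63,191.87) (closed)

[2] `<polyline>` open polyline, #ff0000→score S499 F2559: (113.42,219.60) → (52.62,177.85) → (131.71,214.65) → (121.29,27.78) → (110.39,51.10) → (84.40,161.89)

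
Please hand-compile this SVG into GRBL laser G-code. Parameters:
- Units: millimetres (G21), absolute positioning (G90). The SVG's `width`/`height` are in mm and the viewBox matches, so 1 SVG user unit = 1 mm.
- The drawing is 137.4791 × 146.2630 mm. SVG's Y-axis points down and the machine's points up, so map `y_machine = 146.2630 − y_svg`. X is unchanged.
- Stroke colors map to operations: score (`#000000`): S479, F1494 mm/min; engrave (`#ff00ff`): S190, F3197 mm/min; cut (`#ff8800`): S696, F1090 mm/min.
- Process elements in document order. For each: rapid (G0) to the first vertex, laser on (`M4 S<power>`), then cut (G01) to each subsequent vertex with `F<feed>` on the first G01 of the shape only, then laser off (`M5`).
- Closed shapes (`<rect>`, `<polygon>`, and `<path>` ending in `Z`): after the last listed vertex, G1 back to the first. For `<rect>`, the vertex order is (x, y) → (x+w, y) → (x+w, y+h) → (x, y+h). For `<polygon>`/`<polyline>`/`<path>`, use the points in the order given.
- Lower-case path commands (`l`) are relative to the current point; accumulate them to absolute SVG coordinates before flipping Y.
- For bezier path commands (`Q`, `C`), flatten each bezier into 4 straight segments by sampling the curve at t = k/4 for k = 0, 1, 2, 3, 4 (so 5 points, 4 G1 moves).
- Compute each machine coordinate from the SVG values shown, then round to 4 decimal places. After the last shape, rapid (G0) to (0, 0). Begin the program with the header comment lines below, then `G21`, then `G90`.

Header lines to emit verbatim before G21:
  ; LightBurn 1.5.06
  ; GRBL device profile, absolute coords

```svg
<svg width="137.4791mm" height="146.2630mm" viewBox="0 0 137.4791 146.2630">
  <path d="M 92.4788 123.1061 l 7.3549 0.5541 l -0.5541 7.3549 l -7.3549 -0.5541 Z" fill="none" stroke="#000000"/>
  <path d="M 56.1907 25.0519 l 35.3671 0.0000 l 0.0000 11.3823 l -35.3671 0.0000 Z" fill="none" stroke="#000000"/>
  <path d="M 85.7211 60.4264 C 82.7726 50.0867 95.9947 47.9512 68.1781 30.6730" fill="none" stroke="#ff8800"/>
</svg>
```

; LightBurn 1.5.06
; GRBL device profile, absolute coords
G21
G90
G0 X92.4788 Y23.1569
M4 S479
G01 X99.8337 Y22.6028 F1494
G01 X99.2796 Y15.2479
G01 X91.9247 Y15.8020
G01 X92.4788 Y23.1569
M5
G0 X56.1907 Y121.2111
M4 S479
G01 X91.5578 Y121.2111 F1494
G01 X91.5578 Y109.8288
G01 X56.1907 Y109.8288
G01 X56.1907 Y121.2111
M5
G0 X85.7211 Y85.8366
M4 S696
G01 X85.6478 Y92.4179 F1090
G01 X86.2751 Y98.1114
G01 X82.2397 Y105.1058
G01 X68.1781 Y115.5900
M5
G0 X0.0000 Y0.0000

Since the viewBox matches the mm dimensions, user units are millimetres directly. The only transform is the Y-flip y_m = 146.2630 − y_svg.

Shape 1 is a regular polygon drawn with `<path>`. Its stroke #000000 means score at S479, F1494. After flipping Y the toolpath is (92.4788,23.1569) → (99.8337,22.6028) → (99.2796,15.2479) → (91.9247,15.8020) → (92.4788,23.1569), returning to the start.

Shape 2 is a rectangle drawn with `<path>`. Its stroke #000000 means score at S479, F1494. After flipping Y the toolpath is (56.1907,121.2111) → (91.5578,121.2111) → (91.5578,109.8288) → (56.1907,109.8288) → (56.1907,121.2111), returning to the start.

Shape 3 is a cubic bezier drawn with `<path>`. Its stroke #ff8800 means cut at S696, F1090. After flipping Y the toolpath is (85.7211,85.8366) → (85.6478,92.4179) → (86.2751,98.1114) → (82.2397,105.1058) → (68.1781,115.5900).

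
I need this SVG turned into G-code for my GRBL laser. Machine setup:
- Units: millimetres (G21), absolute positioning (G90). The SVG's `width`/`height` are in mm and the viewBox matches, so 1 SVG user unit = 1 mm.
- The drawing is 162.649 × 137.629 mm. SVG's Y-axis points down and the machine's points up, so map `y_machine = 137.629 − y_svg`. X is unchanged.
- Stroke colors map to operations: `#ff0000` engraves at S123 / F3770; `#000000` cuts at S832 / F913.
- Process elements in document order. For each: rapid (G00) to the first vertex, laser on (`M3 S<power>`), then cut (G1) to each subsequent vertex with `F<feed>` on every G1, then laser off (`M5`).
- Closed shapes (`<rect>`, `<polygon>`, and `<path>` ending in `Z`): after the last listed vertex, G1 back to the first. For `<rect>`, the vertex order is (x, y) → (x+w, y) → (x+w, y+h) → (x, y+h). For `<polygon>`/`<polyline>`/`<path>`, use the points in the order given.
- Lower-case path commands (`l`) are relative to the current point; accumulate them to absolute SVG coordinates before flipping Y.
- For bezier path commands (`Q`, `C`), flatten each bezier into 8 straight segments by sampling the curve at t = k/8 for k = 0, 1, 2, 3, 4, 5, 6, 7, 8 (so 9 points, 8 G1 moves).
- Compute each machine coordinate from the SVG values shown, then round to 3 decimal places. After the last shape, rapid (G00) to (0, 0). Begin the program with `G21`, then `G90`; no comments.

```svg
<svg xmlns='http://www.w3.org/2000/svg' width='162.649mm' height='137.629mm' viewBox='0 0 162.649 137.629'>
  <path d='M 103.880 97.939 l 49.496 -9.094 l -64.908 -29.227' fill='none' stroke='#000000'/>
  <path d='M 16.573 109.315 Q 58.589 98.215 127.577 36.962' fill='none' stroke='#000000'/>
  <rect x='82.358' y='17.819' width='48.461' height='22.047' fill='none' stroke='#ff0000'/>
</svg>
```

Since the viewBox matches the mm dimensions, user units are millimetres directly. The only transform is the Y-flip y_m = 137.629 − y_svg.

Shape 1 is a open polyline drawn with `<path>`. Its stroke #000000 means cut at S832, F913. After flipping Y the toolpath is (103.880,39.690) → (153.376,48.784) → (88.468,78.011).

Shape 2 is a quadratic bezier drawn with `<path>`. Its stroke #000000 means cut at S832, F913. After flipping Y the toolpath is (16.573,28.314) → (27.498,31.873) → (39.267,36.999) → (51.878,43.692) → (65.332,51.952) → (79.629,61.780) → (94.769,73.175) → (110.751,86.137) → (127.577,100.667).

Shape 3 is a rectangle drawn with `<rect>`. Its stroke #ff0000 means engrave at S123, F3770. After flipping Y the toolpath is (82.358,119.810) → (130.819,119.810) → (130.819,97.763) → (82.358,97.763) → (82.358,119.810), returning to the start.

G21
G90
G00 X103.880 Y39.690
M3 S832
G1 X153.376 Y48.784 F913
G1 X88.468 Y78.011 F913
M5
G00 X16.573 Y28.314
M3 S832
G1 X27.498 Y31.873 F913
G1 X39.267 Y36.999 F913
G1 X51.878 Y43.692 F913
G1 X65.332 Y51.952 F913
G1 X79.629 Y61.780 F913
G1 X94.769 Y73.175 F913
G1 X110.751 Y86.137 F913
G1 X127.577 Y100.667 F913
M5
G00 X82.358 Y119.810
M3 S123
G1 X130.819 Y119.810 F3770
G1 X130.819 Y97.763 F3770
G1 X82.358 Y97.763 F3770
G1 X82.358 Y119.810 F3770
M5
G00 X0.000 Y0.000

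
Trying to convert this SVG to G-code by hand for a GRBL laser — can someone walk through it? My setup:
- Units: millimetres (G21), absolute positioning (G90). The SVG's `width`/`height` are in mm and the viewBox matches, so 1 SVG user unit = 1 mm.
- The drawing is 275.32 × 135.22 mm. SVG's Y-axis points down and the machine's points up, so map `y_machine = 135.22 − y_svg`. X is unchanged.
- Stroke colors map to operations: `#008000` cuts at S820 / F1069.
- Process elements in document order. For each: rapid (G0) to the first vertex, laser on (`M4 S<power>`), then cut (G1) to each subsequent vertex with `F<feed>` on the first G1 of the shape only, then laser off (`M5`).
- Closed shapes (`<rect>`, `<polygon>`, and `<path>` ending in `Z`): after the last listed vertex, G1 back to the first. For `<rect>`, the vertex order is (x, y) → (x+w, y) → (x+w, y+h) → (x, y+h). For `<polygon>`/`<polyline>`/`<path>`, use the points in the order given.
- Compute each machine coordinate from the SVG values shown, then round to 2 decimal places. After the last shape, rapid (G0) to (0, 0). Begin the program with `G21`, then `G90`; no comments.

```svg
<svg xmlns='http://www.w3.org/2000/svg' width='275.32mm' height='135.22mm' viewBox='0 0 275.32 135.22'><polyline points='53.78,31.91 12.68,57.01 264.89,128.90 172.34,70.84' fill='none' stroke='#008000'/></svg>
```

G21
G90
G0 X53.78 Y103.31
M4 S820
G1 X12.68 Y78.21 F1069
G1 X264.89 Y6.32
G1 X172.34 Y64.38
M5
G0 X0.00 Y0.00

viewBox `0 0 275.32 135.22` with mm width/height → 1 unit = 1 mm. Flip: y_m = 135.22 − y_svg.

**Shape 1** — `<polyline>` open polyline, stroke `#008000` → cut (S820, F1069). Machine vertices: (53.78,103.31) → (12.68,78.21) → (264.89,6.32) → (172.34,64.38). Open path.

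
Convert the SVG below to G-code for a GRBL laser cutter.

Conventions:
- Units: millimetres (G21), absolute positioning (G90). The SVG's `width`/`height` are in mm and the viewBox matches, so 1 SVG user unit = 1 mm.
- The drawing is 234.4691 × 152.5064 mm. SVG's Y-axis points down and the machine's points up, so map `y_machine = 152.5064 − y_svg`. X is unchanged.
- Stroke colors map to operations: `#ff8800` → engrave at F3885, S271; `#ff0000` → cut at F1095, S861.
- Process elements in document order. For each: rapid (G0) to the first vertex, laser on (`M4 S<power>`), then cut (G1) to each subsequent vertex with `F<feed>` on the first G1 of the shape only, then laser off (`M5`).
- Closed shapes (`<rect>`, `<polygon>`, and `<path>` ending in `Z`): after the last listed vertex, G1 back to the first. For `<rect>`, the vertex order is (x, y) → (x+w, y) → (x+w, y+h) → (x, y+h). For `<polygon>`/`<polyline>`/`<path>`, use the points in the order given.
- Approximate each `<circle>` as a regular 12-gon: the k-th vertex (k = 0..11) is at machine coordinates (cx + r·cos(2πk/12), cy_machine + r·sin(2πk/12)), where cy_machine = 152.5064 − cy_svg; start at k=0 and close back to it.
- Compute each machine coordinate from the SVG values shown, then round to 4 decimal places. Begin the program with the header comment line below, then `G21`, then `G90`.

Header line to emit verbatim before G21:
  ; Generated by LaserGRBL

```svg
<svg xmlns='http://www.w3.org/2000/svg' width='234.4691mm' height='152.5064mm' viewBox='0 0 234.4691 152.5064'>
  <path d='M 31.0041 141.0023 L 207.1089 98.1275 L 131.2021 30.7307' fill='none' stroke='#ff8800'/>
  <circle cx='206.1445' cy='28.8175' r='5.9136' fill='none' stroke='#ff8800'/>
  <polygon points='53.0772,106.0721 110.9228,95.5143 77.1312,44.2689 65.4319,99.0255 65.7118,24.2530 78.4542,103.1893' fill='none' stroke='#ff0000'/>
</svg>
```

; Generated by LaserGRBL
G21
G90
G0 X31.0041 Y11.5041
M4 S271
G1 X207.1089 Y54.3789 F3885
G1 X131.2021 Y121.7757
M5
G0 X212.0581 Y123.6889
M4 S271
G1 X211.2658 Y126.6457 F3885
G1 X209.1013 Y128.8102
G1 X206.1445 Y129.6025
G1 X203.1877 Y128.8102
G1 X201.0232 Y126.6457
G1 X200.2309 Y123.6889
G1 X201.0232 Y120.7321
G1 X203.1877 Y118.5676
G1 X206.1445 Y117.7753
G1 X209.1013 Y118.5676
G1 X211.2658 Y120.7321
G1 X212.0581 Y123.6889
M5
G0 X53.0772 Y46.4343
M4 S861
G1 X110.9228 Y56.9921 F1095
G1 X77.1312 Y108.2375
G1 X65.4319 Y53.4809
G1 X65.7118 Y128.2534
G1 X78.4542 Y49.3171
G1 X53.0772 Y46.4343
M5

Since the viewBox matches the mm dimensions, user units are millimetres directly. The only transform is the Y-flip y_m = 152.5064 − y_svg.

Shape 1 is a open polyline drawn with `<path>`. Its stroke #ff8800 means engrave at S271, F3885. After flipping Y the toolpath is (31.0041,11.5041) → (207.1089,54.3789) → (131.2021,121.7757).

Shape 2 is a circle drawn with `<circle>`. Its stroke #ff8800 means engrave at S271, F3885. After flipping Y the toolpath is (212.0581,123.6889) → (211.2658,126.6457) → (209.1013,128.8102) → (206.1445,129.6025) → (203.1877,128.8102) → (201.0232,126.6457) → (200.2309,123.6889) → (201.0232,120.7321) → (203.1877,118.5676) → (206.1445,117.7753) → (209.1013,118.5676) → (211.2658,120.7321) → (212.0581,123.6889), returning to the start.

Shape 3 is a closed polygon drawn with `<polygon>`. Its stroke #ff0000 means cut at S861, F1095. After flipping Y the toolpath is (53.0772,46.4343) → (110.9228,56.9921) → (77.1312,108.2375) → (65.4319,53.4809) → (65.7118,128.2534) → (78.4542,49.3171) → (53.0772,46.4343), returning to the start.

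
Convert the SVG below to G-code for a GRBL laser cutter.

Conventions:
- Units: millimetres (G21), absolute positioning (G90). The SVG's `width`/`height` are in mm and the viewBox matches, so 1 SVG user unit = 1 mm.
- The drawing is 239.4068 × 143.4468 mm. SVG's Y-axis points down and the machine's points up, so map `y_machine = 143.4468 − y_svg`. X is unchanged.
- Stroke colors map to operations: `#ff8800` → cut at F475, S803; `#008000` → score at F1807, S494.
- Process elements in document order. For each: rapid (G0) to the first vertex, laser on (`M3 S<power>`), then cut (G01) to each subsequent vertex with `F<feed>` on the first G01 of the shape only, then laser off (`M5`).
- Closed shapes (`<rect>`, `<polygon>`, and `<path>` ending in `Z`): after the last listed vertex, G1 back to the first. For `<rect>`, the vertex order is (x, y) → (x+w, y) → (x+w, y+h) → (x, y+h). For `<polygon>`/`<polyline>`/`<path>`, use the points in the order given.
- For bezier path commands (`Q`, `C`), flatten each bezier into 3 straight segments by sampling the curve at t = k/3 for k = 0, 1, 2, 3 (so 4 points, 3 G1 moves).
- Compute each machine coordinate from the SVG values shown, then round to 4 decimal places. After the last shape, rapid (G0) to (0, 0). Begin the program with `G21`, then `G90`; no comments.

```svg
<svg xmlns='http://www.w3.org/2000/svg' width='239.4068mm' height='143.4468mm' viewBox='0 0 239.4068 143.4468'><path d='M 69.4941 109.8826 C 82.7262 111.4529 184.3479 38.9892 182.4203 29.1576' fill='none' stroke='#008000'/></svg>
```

viewBox `0 0 239.4068 143.4468` with mm width/height → 1 unit = 1 mm. Flip: y_m = 143.4468 − y_svg.

**Shape 1** — `<path>` cubic bezier, stroke `#008000` → score (S494, F1807). Control points (SVG): P0=(69.4941,109.8826), P1=(82.7262,111.4529), P2=(184.3479,38.9892), P3=(182.4203,29.1576); sampled at t=k/3. Machine vertices: (69.4941,33.5642) → (105.0806,51.6102) → (156.9403,88.6419) → (182.4203,114.2892). Open path.

G21
G90
G0 X69.4941 Y33.5642
M3 S494
G01 X105.0806 Y51.6102 F1807
G01 X156.9403 Y88.6419
G01 X182.4203 Y114.2892
M5
G0 X0.0000 Y0.0000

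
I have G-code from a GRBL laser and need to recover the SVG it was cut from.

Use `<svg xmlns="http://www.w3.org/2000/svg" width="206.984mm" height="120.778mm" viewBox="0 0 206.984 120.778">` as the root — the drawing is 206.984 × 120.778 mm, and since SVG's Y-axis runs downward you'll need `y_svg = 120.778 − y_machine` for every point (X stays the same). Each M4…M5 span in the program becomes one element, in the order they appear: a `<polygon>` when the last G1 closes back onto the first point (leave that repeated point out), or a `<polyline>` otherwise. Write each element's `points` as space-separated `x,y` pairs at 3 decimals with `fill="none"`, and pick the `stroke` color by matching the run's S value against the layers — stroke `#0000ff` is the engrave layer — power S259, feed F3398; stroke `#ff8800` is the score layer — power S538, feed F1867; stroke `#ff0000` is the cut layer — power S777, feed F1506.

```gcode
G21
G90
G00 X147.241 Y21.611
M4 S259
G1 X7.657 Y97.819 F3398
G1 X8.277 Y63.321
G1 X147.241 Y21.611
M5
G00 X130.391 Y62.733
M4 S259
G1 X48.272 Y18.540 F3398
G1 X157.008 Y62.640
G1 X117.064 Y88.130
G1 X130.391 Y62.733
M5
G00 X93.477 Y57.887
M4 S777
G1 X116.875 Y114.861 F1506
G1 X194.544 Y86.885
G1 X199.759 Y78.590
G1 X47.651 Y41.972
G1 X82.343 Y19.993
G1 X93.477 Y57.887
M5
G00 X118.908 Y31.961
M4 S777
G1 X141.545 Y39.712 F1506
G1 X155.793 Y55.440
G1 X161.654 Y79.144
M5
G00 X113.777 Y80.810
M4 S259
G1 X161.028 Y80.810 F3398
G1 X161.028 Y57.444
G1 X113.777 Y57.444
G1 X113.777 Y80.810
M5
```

Each laser-on run becomes one SVG element. Flip Y back into SVG space with y_svg = 120.778 − y_machine.

Run 1: power S259 maps to stroke `#0000ff` (engrave). The run returns to its start, so emit a `<polygon>` with points (Y-flipped): 147.241,99.167 7.657,22.959 8.277,57.457.

Run 2: S259 ⇒ engrave layer `#0000ff`. The run returns to its start, so emit a `<polygon>` with points (Y-flipped): 130.391,58.045 48.272,102.238 157.008,58.138 117.064,32.648.

Run 3: the run's S777 means `#ff0000` (cut). The run returns to its start, so emit a `<polygon>` with points (Y-flipped): 93.477,62.891 116.875,5.917 194.544,33.893 199.759,42.188 47.651,78.806 82.343,100.785.

Run 4: power S777 maps to stroke `#ff0000` (cut). The run is open, so emit a `<polyline>` with points (Y-flipped): 118.908,88.817 141.545,81.066 155.793,65.338 161.654,41.634.

Run 5: the run's S259 means `#0000ff` (engrave). The run returns to its start, so emit a `<polygon>` with points (Y-flipped): 113.777,39.968 161.028,39.968 161.028,63.334 113.777,63.334.

<svg xmlns="http://www.w3.org/2000/svg" width="206.984mm" height="120.778mm" viewBox="0 0 206.984 120.778">
  <polygon points="147.241,99.167 7.657,22.959 8.277,57.457" fill="none" stroke="#0000ff"/>
  <polygon points="130.391,58.045 48.272,102.238 157.008,58.138 117.064,32.648" fill="none" stroke="#0000ff"/>
  <polygon points="93.477,62.891 116.875,5.917 194.544,33.893 199.759,42.188 47.651,78.806 82.343,100.785" fill="none" stroke="#ff0000"/>
  <polyline points="118.908,88.817 141.545,81.066 155.793,65.338 161.654,41.634" fill="none" stroke="#ff0000"/>
  <polygon points="113.777,39.968 161.028,39.968 161.028,63.334 113.777,63.334" fill="none" stroke="#0000ff"/>
</svg>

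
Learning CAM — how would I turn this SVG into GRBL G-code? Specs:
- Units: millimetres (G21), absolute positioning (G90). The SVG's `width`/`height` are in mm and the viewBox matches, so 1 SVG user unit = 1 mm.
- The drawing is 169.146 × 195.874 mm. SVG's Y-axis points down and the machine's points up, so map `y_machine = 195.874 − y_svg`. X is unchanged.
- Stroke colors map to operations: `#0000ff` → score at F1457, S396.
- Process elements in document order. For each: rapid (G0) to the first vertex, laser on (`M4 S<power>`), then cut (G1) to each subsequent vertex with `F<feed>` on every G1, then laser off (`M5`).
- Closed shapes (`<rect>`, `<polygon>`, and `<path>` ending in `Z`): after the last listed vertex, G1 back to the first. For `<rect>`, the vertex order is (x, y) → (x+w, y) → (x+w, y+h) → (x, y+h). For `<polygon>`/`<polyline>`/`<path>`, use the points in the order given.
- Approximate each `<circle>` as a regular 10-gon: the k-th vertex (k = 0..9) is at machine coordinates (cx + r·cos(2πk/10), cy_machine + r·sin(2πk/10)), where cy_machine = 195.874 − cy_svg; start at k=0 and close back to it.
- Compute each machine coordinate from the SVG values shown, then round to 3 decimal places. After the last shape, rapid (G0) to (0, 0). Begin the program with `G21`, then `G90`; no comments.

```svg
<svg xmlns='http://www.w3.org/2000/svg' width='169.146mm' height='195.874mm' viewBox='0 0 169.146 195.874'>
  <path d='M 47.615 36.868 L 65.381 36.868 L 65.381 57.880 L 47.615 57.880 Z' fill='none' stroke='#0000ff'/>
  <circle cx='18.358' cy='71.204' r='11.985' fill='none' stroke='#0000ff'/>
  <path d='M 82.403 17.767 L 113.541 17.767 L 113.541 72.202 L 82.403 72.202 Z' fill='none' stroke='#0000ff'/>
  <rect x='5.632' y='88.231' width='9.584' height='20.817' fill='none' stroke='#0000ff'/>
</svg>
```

G21
G90
G0 X47.615 Y159.006
M4 S396
G1 X65.381 Y159.006 F1457
G1 X65.381 Y137.994 F1457
G1 X47.615 Y137.994 F1457
G1 X47.615 Y159.006 F1457
M5
G0 X30.343 Y124.670
M4 S396
G1 X28.054 Y131.715 F1457
G1 X22.062 Y136.068 F1457
G1 X14.654 Y136.068 F1457
G1 X8.662 Y131.715 F1457
G1 X6.373 Y124.670 F1457
G1 X8.662 Y117.625 F1457
G1 X14.654 Y113.272 F1457
G1 X22.062 Y113.272 F1457
G1 X28.054 Y117.625 F1457
G1 X30.343 Y124.670 F1457
M5
G0 X82.403 Y178.107
M4 S396
G1 X113.541 Y178.107 F1457
G1 X113.541 Y123.672 F1457
G1 X82.403 Y123.672 F1457
G1 X82.403 Y178.107 F1457
M5
G0 X5.632 Y107.643
M4 S396
G1 X15.216 Y107.643 F1457
G1 X15.216 Y86.826 F1457
G1 X5.632 Y86.826 F1457
G1 X5.632 Y107.643 F1457
M5
G0 X0.000 Y0.000

viewBox `0 0 169.146 195.874` with mm width/height → 1 unit = 1 mm. Flip: y_m = 195.874 − y_svg.

**Shape 1** — `<path>` rectangle, stroke `#0000ff` → score (S396, F1457). Machine vertices: (47.615,159.006) → (65.381,159.006) → (65.381,137.994) → (47.615,137.994) → (47.615,159.006). Closed: final G1 returns to the first vertex.

**Shape 2** — `<circle>` circle, stroke `#0000ff` → score (S396, F1457). Machine vertices: (30.343,124.670) → (28.054,131.715) → (22.062,136.068) → (14.654,136.068) → (8.662,131.715) → (6.373,124.670) → (8.662,117.625) → (14.654,113.272) → (22.062,113.272) → (28.054,117.625) → (30.343,124.670). Closed: final G1 returns to the first vertex.

**Shape 3** — `<path>` rectangle, stroke `#0000ff` → score (S396, F1457). Machine vertices: (82.403,178.107) → (113.541,178.107) → (113.541,123.672) → (82.403,123.672) → (82.403,178.107). Closed: final G1 returns to the first vertex.

**Shape 4** — `<rect>` rectangle, stroke `#0000ff` → score (S396, F1457). Machine vertices: (5.632,107.643) → (15.216,107.643) → (15.216,86.826) → (5.632,86.826) → (5.632,107.643). Closed: final G1 returns to the first vertex.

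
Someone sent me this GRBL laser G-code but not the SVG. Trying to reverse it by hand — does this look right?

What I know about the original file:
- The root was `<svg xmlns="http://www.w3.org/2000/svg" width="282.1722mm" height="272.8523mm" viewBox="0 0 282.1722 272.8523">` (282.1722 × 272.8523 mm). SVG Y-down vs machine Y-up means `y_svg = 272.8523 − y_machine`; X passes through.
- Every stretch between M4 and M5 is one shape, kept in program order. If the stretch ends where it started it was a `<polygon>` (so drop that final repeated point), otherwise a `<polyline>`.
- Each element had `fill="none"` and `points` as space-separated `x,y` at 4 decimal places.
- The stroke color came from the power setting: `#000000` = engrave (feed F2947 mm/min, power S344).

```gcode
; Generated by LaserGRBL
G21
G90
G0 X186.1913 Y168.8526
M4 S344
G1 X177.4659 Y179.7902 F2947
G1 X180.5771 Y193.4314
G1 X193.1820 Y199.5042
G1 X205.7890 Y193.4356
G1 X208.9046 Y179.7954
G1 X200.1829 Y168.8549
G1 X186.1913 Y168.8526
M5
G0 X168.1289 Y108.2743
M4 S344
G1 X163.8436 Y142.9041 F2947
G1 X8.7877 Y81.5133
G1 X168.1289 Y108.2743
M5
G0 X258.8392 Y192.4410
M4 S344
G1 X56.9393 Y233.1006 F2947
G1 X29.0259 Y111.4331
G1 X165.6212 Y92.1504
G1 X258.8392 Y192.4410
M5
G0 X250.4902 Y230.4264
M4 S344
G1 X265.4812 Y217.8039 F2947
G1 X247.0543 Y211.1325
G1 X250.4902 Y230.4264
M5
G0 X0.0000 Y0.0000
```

Each laser-on run becomes one SVG element. Flip Y back into SVG space with y_svg = 272.8523 − y_machine. Every run uses S344, so all elements get stroke `#000000` (engrave).

Run 1: The run returns to its start, so emit a `<polygon>` with points (Y-flipped): 186.1913,103.9997 177.4659,93.0621 180.5771,79.4209 193.1820,73.3481 205.7890,79.4167 208.9046,93.0569 200.1829,103.9974.

Run 2: The run returns to its start, so emit a `<polygon>` with points (Y-flipped): 168.1289,164.5780 163.8436,129.9482 8.7877,191.3390.

Run 3: The run returns to its start, so emit a `<polygon>` with points (Y-flipped): 258.8392,80.4113 56.9393,39.7517 29.0259,161.4192 165.6212,180.7019.

Run 4: The run returns to its start, so emit a `<polygon>` with points (Y-flipped): 250.4902,42.4259 265.4812,55.0484 247.0543,61.7198.

<svg xmlns="http://www.w3.org/2000/svg" width="282.1722mm" height="272.8523mm" viewBox="0 0 282.1722 272.8523">
  <polygon points="186.1913,103.9997 177.4659,93.0621 180.5771,79.4209 193.1820,73.3481 205.7890,79.4167 208.9046,93.0569 200.1829,103.9974" fill="none" stroke="#000000"/>
  <polygon points="168.1289,164.5780 163.8436,129.9482 8.7877,191.3390" fill="none" stroke="#000000"/>
  <polygon points="258.8392,80.4113 56.9393,39.7517 29.0259,161.4192 165.6212,180.7019" fill="none" stroke="#000000"/>
  <polygon points="250.4902,42.4259 265.4812,55.0484 247.0543,61.7198" fill="none" stroke="#000000"/>
</svg>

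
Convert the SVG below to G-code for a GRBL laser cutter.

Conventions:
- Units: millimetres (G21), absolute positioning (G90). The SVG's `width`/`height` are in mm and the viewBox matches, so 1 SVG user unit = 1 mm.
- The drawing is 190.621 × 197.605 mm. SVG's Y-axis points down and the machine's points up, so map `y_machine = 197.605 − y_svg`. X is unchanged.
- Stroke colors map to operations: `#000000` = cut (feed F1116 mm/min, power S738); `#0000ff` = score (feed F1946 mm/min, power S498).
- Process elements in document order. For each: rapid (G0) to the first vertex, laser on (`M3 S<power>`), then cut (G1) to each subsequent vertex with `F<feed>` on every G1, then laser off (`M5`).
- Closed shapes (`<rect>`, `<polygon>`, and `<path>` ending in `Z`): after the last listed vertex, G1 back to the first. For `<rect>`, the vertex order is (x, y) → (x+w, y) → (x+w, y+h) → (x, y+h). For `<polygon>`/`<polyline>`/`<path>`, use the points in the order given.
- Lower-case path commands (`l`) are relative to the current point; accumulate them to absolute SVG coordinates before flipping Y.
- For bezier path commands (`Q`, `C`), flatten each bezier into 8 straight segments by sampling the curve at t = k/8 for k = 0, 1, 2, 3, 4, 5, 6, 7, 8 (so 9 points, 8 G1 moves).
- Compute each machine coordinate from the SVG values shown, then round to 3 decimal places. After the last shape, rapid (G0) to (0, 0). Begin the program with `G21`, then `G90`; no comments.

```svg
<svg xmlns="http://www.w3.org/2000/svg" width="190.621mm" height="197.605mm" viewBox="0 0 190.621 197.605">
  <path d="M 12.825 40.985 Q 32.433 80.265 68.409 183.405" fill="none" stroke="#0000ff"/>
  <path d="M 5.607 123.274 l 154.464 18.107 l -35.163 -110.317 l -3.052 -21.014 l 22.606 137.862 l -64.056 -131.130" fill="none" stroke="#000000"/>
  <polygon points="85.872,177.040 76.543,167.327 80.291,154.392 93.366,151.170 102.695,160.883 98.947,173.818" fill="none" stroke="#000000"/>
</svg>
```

G21
G90
G0 X12.825 Y156.620
M3 S498
G1 X17.983 Y145.802 F1946
G1 X23.652 Y132.989 F1946
G1 X29.833 Y118.180 F1946
G1 X36.525 Y101.375 F1946
G1 X43.729 Y82.575 F1946
G1 X51.444 Y61.779 F1946
G1 X59.671 Y38.987 F1946
G1 X68.409 Y14.200 F1946
M5
G0 X5.607 Y74.331
M3 S738
G1 X160.071 Y56.224 F1116
G1 X124.908 Y166.541 F1116
G1 X121.856 Y187.555 F1116
G1 X144.462 Y49.693 F1116
G1 X80.406 Y180.823 F1116
M5
G0 X85.872 Y20.565
M3 S738
G1 X76.543 Y30.278 F1116
G1 X80.291 Y43.213 F1116
G1 X93.366 Y46.435 F1116
G1 X102.695 Y36.722 F1116
G1 X98.947 Y23.787 F1116
G1 X85.872 Y20.565 F1116
M5
G0 X0.000 Y0.000

viewBox `0 0 190.621 197.605` with mm width/height → 1 unit = 1 mm. Flip: y_m = 197.605 − y_svg.

**Shape 1** — `<path>` quadratic bezier, stroke `#0000ff` → score (S498, F1946). Control points (SVG): P0=(12.825,40.985), P1=(32.433,80.265), P2=(68.409,183.405); sampled at t=k/8. Machine vertices: (12.825,156.620) → (17.983,145.802) → (23.652,132.989) → (29.833,118.180) → (36.525,101.375) → (43.729,82.575) → (51.444,61.779) → (59.671,38.987) → (68.409,14.200). Open path.

**Shape 2** — `<path>` open polyline, stroke `#000000` → cut (S738, F1116). Machine vertices: (5.607,74.331) → (160.071,56.224) → (124.908,166.541) → (121.856,187.555) → (144.462,49.693) → (80.406,180.823). Open path.

**Shape 3** — `<polygon>` regular polygon, stroke `#000000` → cut (S738, F1116). Machine vertices: (85.872,20.565) → (76.543,30.278) → (80.291,43.213) → (93.366,46.435) → (102.695,36.722) → (98.947,23.787) → (85.872,20.565). Closed: final G1 returns to the first vertex.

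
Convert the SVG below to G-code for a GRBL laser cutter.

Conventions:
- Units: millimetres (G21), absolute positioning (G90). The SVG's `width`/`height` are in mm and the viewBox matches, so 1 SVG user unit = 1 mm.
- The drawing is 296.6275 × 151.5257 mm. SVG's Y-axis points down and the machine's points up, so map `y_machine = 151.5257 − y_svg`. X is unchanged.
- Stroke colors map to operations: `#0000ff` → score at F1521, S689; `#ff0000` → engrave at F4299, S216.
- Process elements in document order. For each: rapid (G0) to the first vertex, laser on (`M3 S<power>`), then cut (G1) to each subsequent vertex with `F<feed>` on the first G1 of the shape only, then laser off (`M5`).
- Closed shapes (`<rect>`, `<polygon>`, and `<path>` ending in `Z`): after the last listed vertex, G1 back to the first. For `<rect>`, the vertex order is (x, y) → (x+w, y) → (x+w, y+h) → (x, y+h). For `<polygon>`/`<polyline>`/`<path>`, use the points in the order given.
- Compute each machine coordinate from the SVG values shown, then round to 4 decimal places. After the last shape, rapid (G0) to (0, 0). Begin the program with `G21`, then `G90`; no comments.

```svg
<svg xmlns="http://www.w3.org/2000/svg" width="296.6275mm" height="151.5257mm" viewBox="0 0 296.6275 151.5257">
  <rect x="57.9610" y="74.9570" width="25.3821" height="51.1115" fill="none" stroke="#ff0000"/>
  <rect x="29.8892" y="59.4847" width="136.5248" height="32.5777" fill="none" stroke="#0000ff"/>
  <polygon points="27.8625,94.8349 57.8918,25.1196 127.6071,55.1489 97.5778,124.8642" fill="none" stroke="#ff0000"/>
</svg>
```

viewBox `0 0 296.6275 151.5257` with mm width/height → 1 unit = 1 mm. Flip: y_m = 151.5257 − y_svg.

**Shape 1** — `<rect>` rectangle, stroke `#ff0000` → engrave (S216, F4299). Machine vertices: (57.9610,76.5687) → (83.3431,76.5687) → (83.3431,25.4572) → (57.9610,25.4572) → (57.9610,76.5687). Closed: final G1 returns to the first vertex.

**Shape 2** — `<rect>` rectangle, stroke `#0000ff` → score (S689, F1521). Machine vertices: (29.8892,92.0410) → (166.4140,92.0410) → (166.4140,59.4633) → (29.8892,59.4633) → (29.8892,92.0410). Closed: final G1 returns to the first vertex.

**Shape 3** — `<polygon>` regular polygon, stroke `#ff0000` → engrave (S216, F4299). Machine vertices: (27.8625,56.6908) → (57.8918,126.4061) → (127.6071,96.3768) → (97.5778,26.6615) → (27.8625,56.6908). Closed: final G1 returns to the first vertex.

G21
G90
G0 X57.9610 Y76.5687
M3 S216
G1 X83.3431 Y76.5687 F4299
G1 X83.3431 Y25.4572
G1 X57.9610 Y25.4572
G1 X57.9610 Y76.5687
M5
G0 X29.8892 Y92.0410
M3 S689
G1 X166.4140 Y92.0410 F1521
G1 X166.4140 Y59.4633
G1 X29.8892 Y59.4633
G1 X29.8892 Y92.0410
M5
G0 X27.8625 Y56.6908
M3 S216
G1 X57.8918 Y126.4061 F4299
G1 X127.6071 Y96.3768
G1 X97.5778 Y26.6615
G1 X27.8625 Y56.6908
M5
G0 X0.0000 Y0.0000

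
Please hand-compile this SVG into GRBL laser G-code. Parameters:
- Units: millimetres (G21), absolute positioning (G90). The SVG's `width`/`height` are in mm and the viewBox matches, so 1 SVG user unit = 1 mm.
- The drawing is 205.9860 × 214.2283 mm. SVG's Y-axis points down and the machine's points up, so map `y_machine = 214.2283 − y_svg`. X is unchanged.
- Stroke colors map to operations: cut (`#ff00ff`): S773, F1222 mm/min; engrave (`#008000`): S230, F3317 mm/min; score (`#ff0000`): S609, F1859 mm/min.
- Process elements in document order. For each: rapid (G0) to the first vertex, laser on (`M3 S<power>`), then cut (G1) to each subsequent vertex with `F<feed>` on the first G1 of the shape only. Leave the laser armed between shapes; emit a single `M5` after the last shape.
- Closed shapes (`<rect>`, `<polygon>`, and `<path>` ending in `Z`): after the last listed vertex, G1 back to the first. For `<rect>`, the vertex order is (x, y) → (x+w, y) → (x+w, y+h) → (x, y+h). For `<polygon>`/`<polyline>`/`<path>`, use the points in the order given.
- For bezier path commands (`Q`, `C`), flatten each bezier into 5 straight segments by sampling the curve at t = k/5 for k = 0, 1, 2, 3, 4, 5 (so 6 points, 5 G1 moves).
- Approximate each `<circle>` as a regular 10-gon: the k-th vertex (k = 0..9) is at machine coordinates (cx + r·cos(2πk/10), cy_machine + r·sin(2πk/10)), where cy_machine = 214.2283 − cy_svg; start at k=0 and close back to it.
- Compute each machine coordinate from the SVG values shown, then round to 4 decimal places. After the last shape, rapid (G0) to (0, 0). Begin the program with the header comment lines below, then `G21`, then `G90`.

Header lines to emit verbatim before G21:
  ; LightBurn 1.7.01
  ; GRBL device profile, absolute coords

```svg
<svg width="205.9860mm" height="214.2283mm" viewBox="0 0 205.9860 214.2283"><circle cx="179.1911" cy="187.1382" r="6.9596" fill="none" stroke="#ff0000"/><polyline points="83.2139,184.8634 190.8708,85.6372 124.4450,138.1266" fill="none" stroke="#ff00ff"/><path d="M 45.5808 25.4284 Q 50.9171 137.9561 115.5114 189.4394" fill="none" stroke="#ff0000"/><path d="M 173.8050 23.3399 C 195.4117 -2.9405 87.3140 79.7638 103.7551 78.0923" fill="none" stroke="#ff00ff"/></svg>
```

; LightBurn 1.7.01
; GRBL device profile, absolute coords
G21
G90
G0 X186.1507 Y27.0901
M3 S609
G1 X184.8215 Y31.1809 F1859
G1 X181.3417 Y33.7091
G1 X177.0405 Y33.7091
G1 X173.5607 Y31.1809
G1 X172.2315 Y27.0901
G1 X173.5607 Y22.9993
G1 X177.0405 Y20.4711
G1 X181.3417 Y20.4711
G1 X184.8215 Y22.9993
G1 X186.1507 Y27.0901
G0 X83.2139 Y29.3649
M3 S773
G1 X190.8708 Y128.5911 F1222
G1 X124.4450 Y76.1017
G0 X45.5808 Y188.7999
M3 S609
G1 X50.0856 Y146.2306 F1859
G1 X59.3311 Y108.5448
G1 X73.3172 Y75.7426
G1 X92.0440 Y47.8240
G1 X115.5114 Y24.7889
G0 X173.8050 Y190.8884
M3 S773
G1 X173.2384 Y195.1254 F1222
G1 X153.7465 Y182.4873
G1 X127.5328 Y162.2555
G1 X106.8012 Y143.7113
G1 X103.7551 Y136.1360
M5
G0 X0.0000 Y0.0000

Since the viewBox matches the mm dimensions, user units are millimetres directly. The only transform is the Y-flip y_m = 214.2283 − y_svg.

Shape 1 is a circle drawn with `<circle>`. Its stroke #ff0000 means score at S609, F1859. After flipping Y the toolpath is (186.1507,27.0901) → (184.8215,31.1809) → (181.3417,33.7091) → (177.0405,33.7091) → (173.5607,31.1809) → (172.2315,27.0901) → (173.5607,22.9993) → (177.0405,20.4711) → (181.3417,20.4711) → (184.8215,22.9993) → (186.1507,27.0901), returning to the start.

Shape 2 is a open polyline drawn with `<polyline>`. Its stroke #ff00ff means cut at S773, F1222. After flipping Y the toolpath is (83.2139,29.3649) → (190.8708,128.5911) → (124.4450,76.1017).

Shape 3 is a quadratic bezier drawn with `<path>`. Its stroke #ff0000 means score at S609, F1859. After flipping Y the toolpath is (45.5808,188.7999) → (50.0856,146.2306) → (59.3311,108.5448) → (73.3172,75.7426) → (92.0440,47.8240) → (115.5114,24.7889).

Shape 4 is a cubic bezier drawn with `<path>`. Its stroke #ff00ff means cut at S773, F1222. After flipping Y the toolpath is (173.8050,190.8884) → (173.2384,195.1254) → (153.7465,182.4873) → (127.5328,162.2555) → (106.8012,143.7113) → (103.7551,136.1360).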